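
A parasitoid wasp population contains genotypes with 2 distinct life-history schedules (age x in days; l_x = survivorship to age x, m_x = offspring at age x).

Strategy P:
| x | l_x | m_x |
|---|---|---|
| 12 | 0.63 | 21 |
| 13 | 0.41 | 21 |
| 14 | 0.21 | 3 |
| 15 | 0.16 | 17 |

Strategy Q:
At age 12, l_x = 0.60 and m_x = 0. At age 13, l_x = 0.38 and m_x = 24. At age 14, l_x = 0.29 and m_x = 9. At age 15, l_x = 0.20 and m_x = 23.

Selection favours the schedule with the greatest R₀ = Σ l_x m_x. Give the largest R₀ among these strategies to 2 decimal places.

25.19

Strategy P: R₀ = 0.63×21 + 0.41×21 + 0.21×3 + 0.16×17 = 25.1900
Strategy Q: R₀ = 0.60×0 + 0.38×24 + 0.29×9 + 0.20×23 = 16.3300
Highest R₀: strategy P with 25.1900.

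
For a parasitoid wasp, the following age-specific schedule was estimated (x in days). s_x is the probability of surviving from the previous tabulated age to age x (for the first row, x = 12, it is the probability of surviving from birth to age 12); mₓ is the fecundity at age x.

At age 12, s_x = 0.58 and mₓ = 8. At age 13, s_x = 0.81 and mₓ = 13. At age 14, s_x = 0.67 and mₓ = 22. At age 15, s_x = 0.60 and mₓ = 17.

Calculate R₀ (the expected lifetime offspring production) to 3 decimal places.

Survivorship from birth: l_x = s_12·s_13·…·s_x.
  l_12 = 0.58000
  l_13 = 0.46980
  l_14 = 0.31477
  l_15 = 0.18886
R₀ = Σ l_x mₓ:
  age 12: 0.58000 × 8 = 4.6400
  age 13: 0.46980 × 13 = 6.1074
  age 14: 0.31477 × 22 = 6.9249
  age 15: 0.18886 × 17 = 3.2106
R₀ = 4.6400 + 6.1074 + 6.9249 + 3.2106 = 20.8830

20.883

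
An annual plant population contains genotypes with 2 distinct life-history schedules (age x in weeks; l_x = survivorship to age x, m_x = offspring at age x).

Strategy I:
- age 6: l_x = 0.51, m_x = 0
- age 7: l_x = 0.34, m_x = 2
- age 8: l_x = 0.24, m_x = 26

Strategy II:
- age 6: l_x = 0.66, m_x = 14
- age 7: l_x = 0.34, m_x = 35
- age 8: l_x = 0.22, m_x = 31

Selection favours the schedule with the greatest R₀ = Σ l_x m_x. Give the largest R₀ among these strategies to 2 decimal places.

Strategy I: R₀ = 0.51×0 + 0.34×2 + 0.24×26 = 6.9200
Strategy II: R₀ = 0.66×14 + 0.34×35 + 0.22×31 = 27.9600
Highest R₀: strategy II with 27.9600.

27.96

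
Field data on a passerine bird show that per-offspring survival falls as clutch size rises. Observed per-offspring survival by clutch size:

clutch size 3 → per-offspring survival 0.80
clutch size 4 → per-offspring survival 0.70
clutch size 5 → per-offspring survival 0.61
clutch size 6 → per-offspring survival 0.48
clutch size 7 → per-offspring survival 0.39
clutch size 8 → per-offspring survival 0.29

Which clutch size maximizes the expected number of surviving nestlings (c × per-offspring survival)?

5

Expected surviving nestlings = c × s(c):
  c=3: 3 × 0.80 = 2.400
  c=4: 4 × 0.70 = 2.800
  c=5: 5 × 0.61 = 3.050
  c=6: 6 × 0.48 = 2.880
  c=7: 7 × 0.39 = 2.730
  c=8: 8 × 0.29 = 2.320
Maximum at c = 5 (3.050 surviving nestlings).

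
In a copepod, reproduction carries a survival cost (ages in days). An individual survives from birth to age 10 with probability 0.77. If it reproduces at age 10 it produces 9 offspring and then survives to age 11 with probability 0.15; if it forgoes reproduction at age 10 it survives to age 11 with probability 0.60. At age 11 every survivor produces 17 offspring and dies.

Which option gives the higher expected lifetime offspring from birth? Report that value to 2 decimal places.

breed at age 10: R₀ = 0.77 × (9 + 0.15 × 17) = 0.77 × 11.5500 = 8.8935
delay to age 11: R₀ = 0.77 × (0.60 × 17) = 0.77 × 10.2000 = 7.8540
Higher: breed at age 10 (8.8935).

8.89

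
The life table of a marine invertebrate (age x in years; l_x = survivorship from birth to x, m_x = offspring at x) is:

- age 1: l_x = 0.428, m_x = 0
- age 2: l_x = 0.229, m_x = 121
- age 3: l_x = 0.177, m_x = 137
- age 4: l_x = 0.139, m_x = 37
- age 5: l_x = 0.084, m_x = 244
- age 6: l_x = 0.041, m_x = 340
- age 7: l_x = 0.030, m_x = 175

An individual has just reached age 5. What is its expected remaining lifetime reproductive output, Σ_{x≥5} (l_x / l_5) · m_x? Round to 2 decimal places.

l_5 = 0.084. Conditional survival from age 5 to x is l_x / l_5.
  x=5: (0.084/0.084) × 244 = 244.0000
  x=6: (0.041/0.084) × 340 = 165.9524
  x=7: (0.030/0.084) × 175 = 62.5000
Sum = 244.0000 + 165.9524 + 62.5000 = 472.4524

472.45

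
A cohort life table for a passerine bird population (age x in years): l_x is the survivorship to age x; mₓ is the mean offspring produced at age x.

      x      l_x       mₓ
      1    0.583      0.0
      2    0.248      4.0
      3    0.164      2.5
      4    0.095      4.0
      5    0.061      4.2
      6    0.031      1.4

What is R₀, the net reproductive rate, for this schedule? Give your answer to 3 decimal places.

R₀ = Σ l_x mₓ:
  age 1: 0.583 × 0.0 = 0.0000
  age 2: 0.248 × 4.0 = 0.9920
  age 3: 0.164 × 2.5 = 0.4100
  age 4: 0.095 × 4.0 = 0.3800
  age 5: 0.061 × 4.2 = 0.2562
  age 6: 0.031 × 1.4 = 0.0434
R₀ = 0.0000 + 0.9920 + 0.4100 + 0.3800 + 0.2562 + 0.0434 = 2.0816

2.082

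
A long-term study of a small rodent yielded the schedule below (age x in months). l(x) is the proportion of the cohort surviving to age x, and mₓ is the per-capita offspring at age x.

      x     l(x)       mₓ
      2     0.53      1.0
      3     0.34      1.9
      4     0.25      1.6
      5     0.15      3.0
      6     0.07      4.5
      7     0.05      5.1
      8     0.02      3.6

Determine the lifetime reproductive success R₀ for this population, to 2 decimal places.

R₀ = Σ l(x) mₓ:
  age 2: 0.53 × 1.0 = 0.5300
  age 3: 0.34 × 1.9 = 0.6460
  age 4: 0.25 × 1.6 = 0.4000
  age 5: 0.15 × 3.0 = 0.4500
  age 6: 0.07 × 4.5 = 0.3150
  age 7: 0.05 × 5.1 = 0.2550
  age 8: 0.02 × 3.6 = 0.0720
R₀ = 0.5300 + 0.6460 + 0.4000 + 0.4500 + 0.3150 + 0.2550 + 0.0720 = 2.6680

2.67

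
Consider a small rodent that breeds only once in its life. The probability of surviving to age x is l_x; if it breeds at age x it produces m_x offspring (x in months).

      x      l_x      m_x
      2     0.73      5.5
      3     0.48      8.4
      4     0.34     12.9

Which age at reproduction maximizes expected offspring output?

4

Expected offspring if breeding at age x = l_x × m_x:
  age 2: 0.73 × 5.5 = 4.015
  age 3: 0.48 × 8.4 = 4.032
  age 4: 0.34 × 12.9 = 4.386
Maximum at age 4 (4.386).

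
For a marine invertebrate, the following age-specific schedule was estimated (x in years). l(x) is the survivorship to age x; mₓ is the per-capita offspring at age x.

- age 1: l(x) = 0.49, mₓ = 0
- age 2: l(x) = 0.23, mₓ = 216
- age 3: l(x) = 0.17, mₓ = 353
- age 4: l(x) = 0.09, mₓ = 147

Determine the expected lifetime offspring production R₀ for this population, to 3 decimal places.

R₀ = Σ l(x) mₓ:
  age 1: 0.49 × 0 = 0.0000
  age 2: 0.23 × 216 = 49.6800
  age 3: 0.17 × 353 = 60.0100
  age 4: 0.09 × 147 = 13.2300
R₀ = 0.0000 + 49.6800 + 60.0100 + 13.2300 = 122.9200

122.920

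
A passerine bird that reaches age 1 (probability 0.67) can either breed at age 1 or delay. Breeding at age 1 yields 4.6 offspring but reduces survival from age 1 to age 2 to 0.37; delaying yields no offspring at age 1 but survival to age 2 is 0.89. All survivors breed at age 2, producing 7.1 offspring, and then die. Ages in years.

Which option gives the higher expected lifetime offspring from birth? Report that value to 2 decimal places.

4.84

breed at age 1: R₀ = 0.67 × (4.6 + 0.37 × 7.1) = 0.67 × 7.2270 = 4.8421
delay to age 2: R₀ = 0.67 × (0.89 × 7.1) = 0.67 × 6.3190 = 4.2337
Higher: breed at age 1 (4.8421).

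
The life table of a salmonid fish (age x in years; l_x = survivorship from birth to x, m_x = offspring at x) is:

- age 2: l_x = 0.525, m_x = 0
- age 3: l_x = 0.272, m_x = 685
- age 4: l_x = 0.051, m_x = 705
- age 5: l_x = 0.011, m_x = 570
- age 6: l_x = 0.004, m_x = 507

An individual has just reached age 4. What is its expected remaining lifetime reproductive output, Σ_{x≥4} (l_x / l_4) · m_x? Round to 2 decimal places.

867.71

l_4 = 0.051. Conditional survival from age 4 to x is l_x / l_4.
  x=4: (0.051/0.051) × 705 = 705.0000
  x=5: (0.011/0.051) × 570 = 122.9412
  x=6: (0.004/0.051) × 507 = 39.7647
Sum = 705.0000 + 122.9412 + 39.7647 = 867.7059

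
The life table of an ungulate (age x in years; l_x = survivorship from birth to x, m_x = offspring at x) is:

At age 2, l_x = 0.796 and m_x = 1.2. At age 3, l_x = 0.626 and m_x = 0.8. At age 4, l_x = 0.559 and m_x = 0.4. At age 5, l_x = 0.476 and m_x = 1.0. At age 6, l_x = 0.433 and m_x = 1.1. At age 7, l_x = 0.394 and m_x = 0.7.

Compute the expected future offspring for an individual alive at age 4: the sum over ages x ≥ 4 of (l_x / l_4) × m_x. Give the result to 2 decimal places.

2.60

l_4 = 0.559. Conditional survival from age 4 to x is l_x / l_4.
  x=4: (0.559/0.559) × 0.4 = 0.4000
  x=5: (0.476/0.559) × 1.0 = 0.8515
  x=6: (0.433/0.559) × 1.1 = 0.8521
  x=7: (0.394/0.559) × 0.7 = 0.4934
Sum = 0.4000 + 0.8515 + 0.8521 + 0.4934 = 2.5970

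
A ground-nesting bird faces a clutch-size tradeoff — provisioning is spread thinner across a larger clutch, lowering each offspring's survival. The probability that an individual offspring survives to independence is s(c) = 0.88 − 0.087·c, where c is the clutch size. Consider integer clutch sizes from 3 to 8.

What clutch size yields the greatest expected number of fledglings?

Expected fledglings = c × s(c):
  c=3: 3 × 0.619 = 1.857
  c=4: 4 × 0.532 = 2.128
  c=5: 5 × 0.445 = 2.225
  c=6: 6 × 0.358 = 2.148
  c=7: 7 × 0.271 = 1.897
  c=8: 8 × 0.184 = 1.472
Maximum at c = 5 (2.225 fledglings).

5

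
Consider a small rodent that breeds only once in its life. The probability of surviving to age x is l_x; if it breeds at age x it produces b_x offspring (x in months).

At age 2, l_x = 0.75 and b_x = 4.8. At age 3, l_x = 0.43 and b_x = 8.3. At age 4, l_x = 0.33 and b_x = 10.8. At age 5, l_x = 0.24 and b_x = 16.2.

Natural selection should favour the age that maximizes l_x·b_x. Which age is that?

Expected offspring if breeding at age x = l_x × b_x:
  age 2: 0.75 × 4.8 = 3.600
  age 3: 0.43 × 8.3 = 3.569
  age 4: 0.33 × 10.8 = 3.564
  age 5: 0.24 × 16.2 = 3.888
Maximum at age 5 (3.888).

5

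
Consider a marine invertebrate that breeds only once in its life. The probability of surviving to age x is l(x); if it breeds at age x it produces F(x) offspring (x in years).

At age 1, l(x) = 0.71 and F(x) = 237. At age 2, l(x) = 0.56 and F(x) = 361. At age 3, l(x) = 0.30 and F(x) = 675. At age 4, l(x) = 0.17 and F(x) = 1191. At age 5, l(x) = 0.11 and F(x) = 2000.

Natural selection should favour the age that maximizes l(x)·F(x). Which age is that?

Expected offspring if breeding at age x = l(x) × F(x):
  age 1: 0.71 × 237 = 168.270
  age 2: 0.56 × 361 = 202.160
  age 3: 0.30 × 675 = 202.500
  age 4: 0.17 × 1191 = 202.470
  age 5: 0.11 × 2000 = 220.000
Maximum at age 5 (220.000).

5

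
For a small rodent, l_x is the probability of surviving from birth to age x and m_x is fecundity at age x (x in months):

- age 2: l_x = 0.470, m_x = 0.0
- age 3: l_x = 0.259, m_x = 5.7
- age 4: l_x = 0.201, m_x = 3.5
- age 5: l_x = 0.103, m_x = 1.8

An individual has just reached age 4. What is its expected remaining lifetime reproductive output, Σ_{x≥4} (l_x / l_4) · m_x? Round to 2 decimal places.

4.42

l_4 = 0.201. Conditional survival from age 4 to x is l_x / l_4.
  x=4: (0.201/0.201) × 3.5 = 3.5000
  x=5: (0.103/0.201) × 1.8 = 0.9224
Sum = 3.5000 + 0.9224 = 4.4224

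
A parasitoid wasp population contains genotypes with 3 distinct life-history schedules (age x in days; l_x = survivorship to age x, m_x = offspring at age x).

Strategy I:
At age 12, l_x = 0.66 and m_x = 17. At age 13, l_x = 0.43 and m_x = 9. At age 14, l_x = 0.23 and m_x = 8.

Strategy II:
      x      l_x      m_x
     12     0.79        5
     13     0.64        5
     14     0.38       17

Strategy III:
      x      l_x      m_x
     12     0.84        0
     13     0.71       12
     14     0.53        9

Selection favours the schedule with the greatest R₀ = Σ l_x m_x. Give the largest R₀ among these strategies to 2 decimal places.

16.93

Strategy I: R₀ = 0.66×17 + 0.43×9 + 0.23×8 = 16.9300
Strategy II: R₀ = 0.79×5 + 0.64×5 + 0.38×17 = 13.6100
Strategy III: R₀ = 0.84×0 + 0.71×12 + 0.53×9 = 13.2900
Highest R₀: strategy I with 16.9300.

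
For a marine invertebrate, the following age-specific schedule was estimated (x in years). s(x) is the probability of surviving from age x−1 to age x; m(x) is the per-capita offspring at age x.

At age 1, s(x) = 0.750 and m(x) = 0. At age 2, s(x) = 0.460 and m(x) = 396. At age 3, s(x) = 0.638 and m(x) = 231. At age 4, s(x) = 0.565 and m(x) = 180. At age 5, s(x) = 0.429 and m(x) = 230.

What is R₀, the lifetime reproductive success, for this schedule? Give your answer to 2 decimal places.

222.12

Survivorship from birth: l_x = s_1·s_2·…·s_x.
  l_1 = 0.75000
  l_2 = 0.34500
  l_3 = 0.22011
  l_4 = 0.12436
  l_5 = 0.05335
R₀ = Σ l_x m(x):
  age 1: 0.75000 × 0 = 0.0000
  age 2: 0.34500 × 396 = 136.6200
  age 3: 0.22011 × 231 = 50.8454
  age 4: 0.12436 × 180 = 22.3848
  age 5: 0.05335 × 230 = 12.2705
R₀ = 0.0000 + 136.6200 + 50.8454 + 22.3848 + 12.2705 = 222.1207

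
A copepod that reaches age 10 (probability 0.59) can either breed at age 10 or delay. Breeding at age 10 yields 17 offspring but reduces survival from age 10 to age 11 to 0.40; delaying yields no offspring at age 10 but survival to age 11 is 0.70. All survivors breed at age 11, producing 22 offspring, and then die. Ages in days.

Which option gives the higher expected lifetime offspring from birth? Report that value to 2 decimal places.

breed at age 10: R₀ = 0.59 × (17 + 0.40 × 22) = 0.59 × 25.8000 = 15.2220
delay to age 11: R₀ = 0.59 × (0.70 × 22) = 0.59 × 15.4000 = 9.0860
Higher: breed at age 10 (15.2220).

15.22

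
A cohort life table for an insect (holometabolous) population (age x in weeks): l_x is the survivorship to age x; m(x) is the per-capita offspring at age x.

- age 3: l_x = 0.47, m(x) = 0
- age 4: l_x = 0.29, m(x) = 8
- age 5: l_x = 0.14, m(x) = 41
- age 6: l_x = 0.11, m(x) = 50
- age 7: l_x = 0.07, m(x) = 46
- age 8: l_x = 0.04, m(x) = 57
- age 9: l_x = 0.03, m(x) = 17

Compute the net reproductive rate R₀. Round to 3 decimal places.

R₀ = Σ l_x m(x):
  age 3: 0.47 × 0 = 0.0000
  age 4: 0.29 × 8 = 2.3200
  age 5: 0.14 × 41 = 5.7400
  age 6: 0.11 × 50 = 5.5000
  age 7: 0.07 × 46 = 3.2200
  age 8: 0.04 × 57 = 2.2800
  age 9: 0.03 × 17 = 0.5100
R₀ = 0.0000 + 2.3200 + 5.7400 + 5.5000 + 3.2200 + 2.2800 + 0.5100 = 19.5700

19.570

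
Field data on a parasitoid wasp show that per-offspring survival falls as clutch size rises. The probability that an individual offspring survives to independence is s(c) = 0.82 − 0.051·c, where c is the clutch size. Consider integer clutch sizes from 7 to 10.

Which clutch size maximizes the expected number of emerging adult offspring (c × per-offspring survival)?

8

Expected emerging adult offspring = c × s(c):
  c=7: 7 × 0.463 = 3.241
  c=8: 8 × 0.412 = 3.296
  c=9: 9 × 0.361 = 3.249
  c=10: 10 × 0.310 = 3.100
Maximum at c = 8 (3.296 emerging adult offspring).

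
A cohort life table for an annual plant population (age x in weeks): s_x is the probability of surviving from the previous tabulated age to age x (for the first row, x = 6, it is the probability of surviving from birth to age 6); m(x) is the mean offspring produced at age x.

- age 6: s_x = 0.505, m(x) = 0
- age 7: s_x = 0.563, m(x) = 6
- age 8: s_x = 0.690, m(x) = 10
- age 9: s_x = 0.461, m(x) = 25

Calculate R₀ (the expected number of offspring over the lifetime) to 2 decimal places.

5.93

Survivorship from birth: l_x = s_6·s_7·…·s_x.
  l_6 = 0.50500
  l_7 = 0.28431
  l_8 = 0.19618
  l_9 = 0.09044
R₀ = Σ l_x m(x):
  age 6: 0.50500 × 0 = 0.0000
  age 7: 0.28431 × 6 = 1.7059
  age 8: 0.19618 × 10 = 1.9618
  age 9: 0.09044 × 25 = 2.2610
R₀ = 0.0000 + 1.7059 + 1.9618 + 2.2610 = 5.9287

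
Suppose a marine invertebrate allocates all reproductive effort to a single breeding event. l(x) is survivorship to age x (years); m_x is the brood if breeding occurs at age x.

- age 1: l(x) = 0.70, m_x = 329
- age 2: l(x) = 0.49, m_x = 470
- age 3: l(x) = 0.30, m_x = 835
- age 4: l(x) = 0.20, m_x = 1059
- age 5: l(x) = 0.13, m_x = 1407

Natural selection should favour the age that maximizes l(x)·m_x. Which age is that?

Expected offspring if breeding at age x = l(x) × m_x:
  age 1: 0.70 × 329 = 230.300
  age 2: 0.49 × 470 = 230.300
  age 3: 0.30 × 835 = 250.500
  age 4: 0.20 × 1059 = 211.800
  age 5: 0.13 × 1407 = 182.910
Maximum at age 3 (250.500).

3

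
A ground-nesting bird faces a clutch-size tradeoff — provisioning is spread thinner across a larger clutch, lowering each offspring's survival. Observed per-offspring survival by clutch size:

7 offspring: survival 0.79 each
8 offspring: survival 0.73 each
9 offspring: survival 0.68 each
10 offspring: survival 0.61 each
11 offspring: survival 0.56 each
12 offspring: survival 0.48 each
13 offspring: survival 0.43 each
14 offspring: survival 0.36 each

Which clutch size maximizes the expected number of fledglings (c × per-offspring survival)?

Expected fledglings = c × s(c):
  c=7: 7 × 0.79 = 5.530
  c=8: 8 × 0.73 = 5.840
  c=9: 9 × 0.68 = 6.120
  c=10: 10 × 0.61 = 6.100
  c=11: 11 × 0.56 = 6.160
  c=12: 12 × 0.48 = 5.760
  c=13: 13 × 0.43 = 5.590
  c=14: 14 × 0.36 = 5.040
Maximum at c = 11 (6.160 fledglings).

11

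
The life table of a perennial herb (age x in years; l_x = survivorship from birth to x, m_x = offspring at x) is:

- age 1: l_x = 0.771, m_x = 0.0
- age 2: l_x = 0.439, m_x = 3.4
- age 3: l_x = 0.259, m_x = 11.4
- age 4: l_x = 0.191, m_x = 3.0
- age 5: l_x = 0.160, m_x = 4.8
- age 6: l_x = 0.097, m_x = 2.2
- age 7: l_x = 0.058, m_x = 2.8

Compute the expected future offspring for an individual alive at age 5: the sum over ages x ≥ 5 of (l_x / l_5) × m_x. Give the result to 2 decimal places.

7.15

l_5 = 0.160. Conditional survival from age 5 to x is l_x / l_5.
  x=5: (0.160/0.160) × 4.8 = 4.8000
  x=6: (0.097/0.160) × 2.2 = 1.3337
  x=7: (0.058/0.160) × 2.8 = 1.0150
Sum = 4.8000 + 1.3337 + 1.0150 = 7.1487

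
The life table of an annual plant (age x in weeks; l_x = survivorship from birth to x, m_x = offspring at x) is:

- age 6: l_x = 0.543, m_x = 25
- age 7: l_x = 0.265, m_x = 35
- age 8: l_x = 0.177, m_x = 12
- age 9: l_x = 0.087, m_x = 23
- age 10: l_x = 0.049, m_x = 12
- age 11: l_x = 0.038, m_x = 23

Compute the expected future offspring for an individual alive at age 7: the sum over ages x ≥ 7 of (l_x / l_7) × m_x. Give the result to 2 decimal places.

56.08

l_7 = 0.265. Conditional survival from age 7 to x is l_x / l_7.
  x=7: (0.265/0.265) × 35 = 35.0000
  x=8: (0.177/0.265) × 12 = 8.0151
  x=9: (0.087/0.265) × 23 = 7.5509
  x=10: (0.049/0.265) × 12 = 2.2189
  x=11: (0.038/0.265) × 23 = 3.2981
Sum = 35.0000 + 8.0151 + 7.5509 + 2.2189 + 3.2981 = 56.0830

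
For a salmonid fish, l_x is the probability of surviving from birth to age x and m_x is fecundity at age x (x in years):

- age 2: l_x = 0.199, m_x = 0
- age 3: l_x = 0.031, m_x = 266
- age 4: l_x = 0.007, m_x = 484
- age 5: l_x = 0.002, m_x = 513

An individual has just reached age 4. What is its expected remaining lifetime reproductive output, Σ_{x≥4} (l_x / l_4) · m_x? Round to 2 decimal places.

l_4 = 0.007. Conditional survival from age 4 to x is l_x / l_4.
  x=4: (0.007/0.007) × 484 = 484.0000
  x=5: (0.002/0.007) × 513 = 146.5714
Sum = 484.0000 + 146.5714 = 630.5714

630.57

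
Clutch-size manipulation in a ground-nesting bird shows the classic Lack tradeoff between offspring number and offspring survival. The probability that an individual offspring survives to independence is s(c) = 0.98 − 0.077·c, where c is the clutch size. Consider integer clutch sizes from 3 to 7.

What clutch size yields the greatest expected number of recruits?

6

Expected recruits = c × s(c):
  c=3: 3 × 0.749 = 2.247
  c=4: 4 × 0.672 = 2.688
  c=5: 5 × 0.595 = 2.975
  c=6: 6 × 0.518 = 3.108
  c=7: 7 × 0.441 = 3.087
Maximum at c = 6 (3.108 recruits).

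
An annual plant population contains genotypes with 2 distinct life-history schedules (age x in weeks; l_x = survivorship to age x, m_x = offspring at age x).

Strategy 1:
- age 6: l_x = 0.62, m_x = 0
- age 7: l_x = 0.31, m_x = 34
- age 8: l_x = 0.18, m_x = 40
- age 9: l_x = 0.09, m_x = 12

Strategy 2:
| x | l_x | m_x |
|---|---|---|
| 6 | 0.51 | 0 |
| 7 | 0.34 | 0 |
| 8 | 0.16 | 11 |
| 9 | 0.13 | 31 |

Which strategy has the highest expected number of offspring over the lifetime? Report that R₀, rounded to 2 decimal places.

Strategy 1: R₀ = 0.62×0 + 0.31×34 + 0.18×40 + 0.09×12 = 18.8200
Strategy 2: R₀ = 0.51×0 + 0.34×0 + 0.16×11 + 0.13×31 = 5.7900
Highest R₀: strategy 1 with 18.8200.

18.82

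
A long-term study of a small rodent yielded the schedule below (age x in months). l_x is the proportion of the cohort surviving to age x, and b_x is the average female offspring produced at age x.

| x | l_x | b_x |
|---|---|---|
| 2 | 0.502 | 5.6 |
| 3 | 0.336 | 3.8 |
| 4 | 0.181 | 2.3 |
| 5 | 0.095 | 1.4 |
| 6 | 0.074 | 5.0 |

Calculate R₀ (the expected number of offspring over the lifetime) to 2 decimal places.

R₀ = Σ l_x b_x:
  age 2: 0.502 × 5.6 = 2.8112
  age 3: 0.336 × 3.8 = 1.2768
  age 4: 0.181 × 2.3 = 0.4163
  age 5: 0.095 × 1.4 = 0.1330
  age 6: 0.074 × 5.0 = 0.3700
R₀ = 2.8112 + 1.2768 + 0.4163 + 0.1330 + 0.3700 = 5.0073

5.01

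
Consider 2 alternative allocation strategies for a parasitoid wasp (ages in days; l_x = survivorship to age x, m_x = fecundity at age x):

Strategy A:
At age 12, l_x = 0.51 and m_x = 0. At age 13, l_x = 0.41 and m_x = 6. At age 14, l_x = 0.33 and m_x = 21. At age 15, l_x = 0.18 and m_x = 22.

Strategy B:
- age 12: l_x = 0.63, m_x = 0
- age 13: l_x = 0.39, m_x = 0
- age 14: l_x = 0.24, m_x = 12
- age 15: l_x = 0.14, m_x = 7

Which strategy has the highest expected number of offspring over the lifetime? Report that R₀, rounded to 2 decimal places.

13.35

Strategy A: R₀ = 0.51×0 + 0.41×6 + 0.33×21 + 0.18×22 = 13.3500
Strategy B: R₀ = 0.63×0 + 0.39×0 + 0.24×12 + 0.14×7 = 3.8600
Highest R₀: strategy A with 13.3500.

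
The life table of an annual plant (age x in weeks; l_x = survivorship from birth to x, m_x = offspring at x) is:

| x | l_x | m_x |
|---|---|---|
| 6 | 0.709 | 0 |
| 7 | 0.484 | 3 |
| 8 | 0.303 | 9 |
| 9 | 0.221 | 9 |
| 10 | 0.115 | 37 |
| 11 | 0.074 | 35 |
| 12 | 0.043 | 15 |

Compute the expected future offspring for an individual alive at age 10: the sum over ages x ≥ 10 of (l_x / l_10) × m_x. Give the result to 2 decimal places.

65.13

l_10 = 0.115. Conditional survival from age 10 to x is l_x / l_10.
  x=10: (0.115/0.115) × 37 = 37.0000
  x=11: (0.074/0.115) × 35 = 22.5217
  x=12: (0.043/0.115) × 15 = 5.6087
Sum = 37.0000 + 22.5217 + 5.6087 = 65.1304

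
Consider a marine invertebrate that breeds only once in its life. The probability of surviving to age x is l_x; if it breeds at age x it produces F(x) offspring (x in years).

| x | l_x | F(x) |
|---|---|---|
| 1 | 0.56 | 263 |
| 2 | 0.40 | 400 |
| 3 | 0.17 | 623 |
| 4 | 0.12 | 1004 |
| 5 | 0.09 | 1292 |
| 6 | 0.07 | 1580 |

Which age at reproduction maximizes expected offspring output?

Expected offspring if breeding at age x = l_x × F(x):
  age 1: 0.56 × 263 = 147.280
  age 2: 0.40 × 400 = 160.000
  age 3: 0.17 × 623 = 105.910
  age 4: 0.12 × 1004 = 120.480
  age 5: 0.09 × 1292 = 116.280
  age 6: 0.07 × 1580 = 110.600
Maximum at age 2 (160.000).

2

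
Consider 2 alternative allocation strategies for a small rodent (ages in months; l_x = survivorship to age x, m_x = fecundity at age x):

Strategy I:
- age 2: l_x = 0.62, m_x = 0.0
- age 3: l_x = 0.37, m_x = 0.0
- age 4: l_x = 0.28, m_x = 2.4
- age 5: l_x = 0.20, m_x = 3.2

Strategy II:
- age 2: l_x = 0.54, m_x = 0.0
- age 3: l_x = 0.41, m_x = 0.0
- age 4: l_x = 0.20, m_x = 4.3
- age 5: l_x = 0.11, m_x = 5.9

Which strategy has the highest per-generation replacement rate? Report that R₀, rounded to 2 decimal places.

1.51

Strategy I: R₀ = 0.62×0.0 + 0.37×0.0 + 0.28×2.4 + 0.20×3.2 = 1.3120
Strategy II: R₀ = 0.54×0.0 + 0.41×0.0 + 0.20×4.3 + 0.11×5.9 = 1.5090
Highest R₀: strategy II with 1.5090.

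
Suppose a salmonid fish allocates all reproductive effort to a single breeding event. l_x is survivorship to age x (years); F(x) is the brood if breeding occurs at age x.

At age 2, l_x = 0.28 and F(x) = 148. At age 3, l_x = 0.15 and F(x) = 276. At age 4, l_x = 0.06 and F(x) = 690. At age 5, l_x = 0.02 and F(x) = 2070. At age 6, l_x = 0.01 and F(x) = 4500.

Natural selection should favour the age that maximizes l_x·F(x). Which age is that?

6

Expected offspring if breeding at age x = l_x × F(x):
  age 2: 0.28 × 148 = 41.440
  age 3: 0.15 × 276 = 41.400
  age 4: 0.06 × 690 = 41.400
  age 5: 0.02 × 2070 = 41.400
  age 6: 0.01 × 4500 = 45.000
Maximum at age 6 (45.000).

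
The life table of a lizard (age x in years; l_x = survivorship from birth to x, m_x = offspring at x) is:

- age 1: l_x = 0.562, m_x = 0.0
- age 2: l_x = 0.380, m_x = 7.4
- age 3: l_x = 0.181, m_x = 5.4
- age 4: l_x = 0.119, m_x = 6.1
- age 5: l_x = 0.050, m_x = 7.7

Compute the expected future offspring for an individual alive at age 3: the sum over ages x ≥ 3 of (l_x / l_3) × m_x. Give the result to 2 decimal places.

l_3 = 0.181. Conditional survival from age 3 to x is l_x / l_3.
  x=3: (0.181/0.181) × 5.4 = 5.4000
  x=4: (0.119/0.181) × 6.1 = 4.0105
  x=5: (0.050/0.181) × 7.7 = 2.1271
Sum = 5.4000 + 4.0105 + 2.1271 = 11.5376

11.54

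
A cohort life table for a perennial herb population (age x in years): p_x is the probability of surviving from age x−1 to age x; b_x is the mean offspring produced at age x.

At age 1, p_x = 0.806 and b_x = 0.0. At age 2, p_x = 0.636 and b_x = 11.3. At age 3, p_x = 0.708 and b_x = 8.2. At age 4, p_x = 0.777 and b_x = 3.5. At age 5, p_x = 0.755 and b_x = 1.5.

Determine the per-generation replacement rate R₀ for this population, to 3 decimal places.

10.075

Survivorship from birth: l_x = p_1·p_2·…·p_x.
  l_1 = 0.80600
  l_2 = 0.51262
  l_3 = 0.36293
  l_4 = 0.28200
  l_5 = 0.21291
R₀ = Σ l_x b_x:
  age 1: 0.80600 × 0.0 = 0.0000
  age 2: 0.51262 × 11.3 = 5.7926
  age 3: 0.36293 × 8.2 = 2.9760
  age 4: 0.28200 × 3.5 = 0.9870
  age 5: 0.21291 × 1.5 = 0.3194
R₀ = 0.0000 + 5.7926 + 2.9760 + 0.9870 + 0.3194 = 10.0750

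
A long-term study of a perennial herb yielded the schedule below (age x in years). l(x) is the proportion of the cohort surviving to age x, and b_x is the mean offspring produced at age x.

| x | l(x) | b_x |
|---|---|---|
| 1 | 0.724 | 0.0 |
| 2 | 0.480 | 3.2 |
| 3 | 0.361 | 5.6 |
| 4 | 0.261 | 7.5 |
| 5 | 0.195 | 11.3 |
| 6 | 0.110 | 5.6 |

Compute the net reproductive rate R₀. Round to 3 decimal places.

8.335

R₀ = Σ l(x) b_x:
  age 1: 0.724 × 0.0 = 0.0000
  age 2: 0.480 × 3.2 = 1.5360
  age 3: 0.361 × 5.6 = 2.0216
  age 4: 0.261 × 7.5 = 1.9575
  age 5: 0.195 × 11.3 = 2.2035
  age 6: 0.110 × 5.6 = 0.6160
R₀ = 0.0000 + 1.5360 + 2.0216 + 1.9575 + 2.2035 + 0.6160 = 8.3346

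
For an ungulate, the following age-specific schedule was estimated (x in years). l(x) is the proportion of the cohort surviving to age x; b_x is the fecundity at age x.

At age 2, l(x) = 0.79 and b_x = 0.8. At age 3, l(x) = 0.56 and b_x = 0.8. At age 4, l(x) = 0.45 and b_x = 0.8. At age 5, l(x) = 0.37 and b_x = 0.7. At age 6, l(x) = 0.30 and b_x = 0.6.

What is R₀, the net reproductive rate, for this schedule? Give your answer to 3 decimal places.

1.879

R₀ = Σ l(x) b_x:
  age 2: 0.79 × 0.8 = 0.6320
  age 3: 0.56 × 0.8 = 0.4480
  age 4: 0.45 × 0.8 = 0.3600
  age 5: 0.37 × 0.7 = 0.2590
  age 6: 0.30 × 0.6 = 0.1800
R₀ = 0.6320 + 0.4480 + 0.3600 + 0.2590 + 0.1800 = 1.8790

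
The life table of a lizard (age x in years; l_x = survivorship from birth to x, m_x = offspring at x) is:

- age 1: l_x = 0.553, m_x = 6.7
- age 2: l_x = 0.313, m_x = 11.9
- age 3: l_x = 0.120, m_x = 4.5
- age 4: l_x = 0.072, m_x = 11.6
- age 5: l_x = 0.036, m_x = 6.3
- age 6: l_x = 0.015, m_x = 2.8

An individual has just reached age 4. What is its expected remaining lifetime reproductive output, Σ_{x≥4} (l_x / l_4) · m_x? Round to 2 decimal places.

l_4 = 0.072. Conditional survival from age 4 to x is l_x / l_4.
  x=4: (0.072/0.072) × 11.6 = 11.6000
  x=5: (0.036/0.072) × 6.3 = 3.1500
  x=6: (0.015/0.072) × 2.8 = 0.5833
Sum = 11.6000 + 3.1500 + 0.5833 = 15.3333

15.33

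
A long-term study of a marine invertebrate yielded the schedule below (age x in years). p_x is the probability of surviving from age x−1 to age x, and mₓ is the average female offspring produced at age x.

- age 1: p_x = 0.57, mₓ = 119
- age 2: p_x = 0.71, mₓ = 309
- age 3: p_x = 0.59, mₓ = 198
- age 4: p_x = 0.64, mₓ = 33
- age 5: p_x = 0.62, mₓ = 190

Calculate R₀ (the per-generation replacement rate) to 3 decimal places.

Survivorship from birth: l_x = p_1·p_2·…·p_x.
  l_1 = 0.57000
  l_2 = 0.40470
  l_3 = 0.23877
  l_4 = 0.15281
  l_5 = 0.09475
R₀ = Σ l_x mₓ:
  age 1: 0.57000 × 119 = 67.8300
  age 2: 0.40470 × 309 = 125.0523
  age 3: 0.23877 × 198 = 47.2765
  age 4: 0.15281 × 33 = 5.0427
  age 5: 0.09475 × 190 = 18.0025
R₀ = 67.8300 + 125.0523 + 47.2765 + 5.0427 + 18.0025 = 263.2040

263.204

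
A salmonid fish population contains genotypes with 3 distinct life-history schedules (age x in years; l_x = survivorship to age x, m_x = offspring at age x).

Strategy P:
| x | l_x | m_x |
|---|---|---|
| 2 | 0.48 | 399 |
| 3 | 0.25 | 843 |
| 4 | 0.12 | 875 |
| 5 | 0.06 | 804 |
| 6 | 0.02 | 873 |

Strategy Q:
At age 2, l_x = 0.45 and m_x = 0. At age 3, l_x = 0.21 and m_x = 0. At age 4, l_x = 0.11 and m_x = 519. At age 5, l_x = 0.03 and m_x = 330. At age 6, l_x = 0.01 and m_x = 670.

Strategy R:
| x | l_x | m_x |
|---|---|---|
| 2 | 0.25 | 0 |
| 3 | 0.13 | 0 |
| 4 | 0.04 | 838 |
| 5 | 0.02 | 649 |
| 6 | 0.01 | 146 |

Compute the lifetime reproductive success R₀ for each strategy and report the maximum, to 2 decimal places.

572.97

Strategy P: R₀ = 0.48×399 + 0.25×843 + 0.12×875 + 0.06×804 + 0.02×873 = 572.9700
Strategy Q: R₀ = 0.45×0 + 0.21×0 + 0.11×519 + 0.03×330 + 0.01×670 = 73.6900
Strategy R: R₀ = 0.25×0 + 0.13×0 + 0.04×838 + 0.02×649 + 0.01×146 = 47.9600
Highest R₀: strategy P with 572.9700.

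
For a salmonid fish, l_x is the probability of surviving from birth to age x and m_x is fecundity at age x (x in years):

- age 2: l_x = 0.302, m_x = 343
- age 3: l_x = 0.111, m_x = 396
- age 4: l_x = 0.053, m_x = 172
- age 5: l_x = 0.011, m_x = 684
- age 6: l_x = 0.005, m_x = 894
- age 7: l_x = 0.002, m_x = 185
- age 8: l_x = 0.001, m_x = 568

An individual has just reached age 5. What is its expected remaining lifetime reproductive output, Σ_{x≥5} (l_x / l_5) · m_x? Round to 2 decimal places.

1175.64

l_5 = 0.011. Conditional survival from age 5 to x is l_x / l_5.
  x=5: (0.011/0.011) × 684 = 684.0000
  x=6: (0.005/0.011) × 894 = 406.3636
  x=7: (0.002/0.011) × 185 = 33.6364
  x=8: (0.001/0.011) × 568 = 51.6364
Sum = 684.0000 + 406.3636 + 33.6364 + 51.6364 = 1175.6364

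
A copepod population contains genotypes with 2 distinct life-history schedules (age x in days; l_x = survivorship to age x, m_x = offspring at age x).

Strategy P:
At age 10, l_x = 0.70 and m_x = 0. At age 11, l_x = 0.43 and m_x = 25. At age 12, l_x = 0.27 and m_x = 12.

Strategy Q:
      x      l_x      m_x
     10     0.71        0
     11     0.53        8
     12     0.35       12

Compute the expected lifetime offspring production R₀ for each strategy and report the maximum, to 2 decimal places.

13.99

Strategy P: R₀ = 0.70×0 + 0.43×25 + 0.27×12 = 13.9900
Strategy Q: R₀ = 0.71×0 + 0.53×8 + 0.35×12 = 8.4400
Highest R₀: strategy P with 13.9900.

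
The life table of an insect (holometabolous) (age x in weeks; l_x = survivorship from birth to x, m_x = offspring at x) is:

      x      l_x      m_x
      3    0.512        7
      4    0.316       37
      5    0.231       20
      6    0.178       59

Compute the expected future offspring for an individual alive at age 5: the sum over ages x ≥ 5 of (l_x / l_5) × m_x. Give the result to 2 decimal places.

l_5 = 0.231. Conditional survival from age 5 to x is l_x / l_5.
  x=5: (0.231/0.231) × 20 = 20.0000
  x=6: (0.178/0.231) × 59 = 45.4632
Sum = 20.0000 + 45.4632 = 65.4632

65.46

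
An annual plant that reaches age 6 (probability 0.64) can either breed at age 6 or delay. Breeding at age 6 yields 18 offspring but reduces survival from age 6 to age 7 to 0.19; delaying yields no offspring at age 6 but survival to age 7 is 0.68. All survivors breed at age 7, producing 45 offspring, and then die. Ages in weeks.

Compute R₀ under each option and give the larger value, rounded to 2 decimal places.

19.58

breed at age 6: R₀ = 0.64 × (18 + 0.19 × 45) = 0.64 × 26.5500 = 16.9920
delay to age 7: R₀ = 0.64 × (0.68 × 45) = 0.64 × 30.6000 = 19.5840
Higher: delay to age 7 (19.5840).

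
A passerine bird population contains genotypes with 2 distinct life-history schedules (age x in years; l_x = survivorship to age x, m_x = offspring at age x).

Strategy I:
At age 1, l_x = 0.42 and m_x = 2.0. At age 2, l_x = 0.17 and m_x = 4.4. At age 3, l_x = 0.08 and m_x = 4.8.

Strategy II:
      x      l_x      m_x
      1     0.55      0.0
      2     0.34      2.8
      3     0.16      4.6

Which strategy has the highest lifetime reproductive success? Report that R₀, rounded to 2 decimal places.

Strategy I: R₀ = 0.42×2.0 + 0.17×4.4 + 0.08×4.8 = 1.9720
Strategy II: R₀ = 0.55×0.0 + 0.34×2.8 + 0.16×4.6 = 1.6880
Highest R₀: strategy I with 1.9720.

1.97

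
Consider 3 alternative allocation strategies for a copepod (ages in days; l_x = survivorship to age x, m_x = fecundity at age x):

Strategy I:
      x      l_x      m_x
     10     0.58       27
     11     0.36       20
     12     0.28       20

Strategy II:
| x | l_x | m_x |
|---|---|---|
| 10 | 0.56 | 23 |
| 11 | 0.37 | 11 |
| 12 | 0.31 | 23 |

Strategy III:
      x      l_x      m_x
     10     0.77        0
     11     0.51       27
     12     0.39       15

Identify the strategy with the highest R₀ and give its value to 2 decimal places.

Strategy I: R₀ = 0.58×27 + 0.36×20 + 0.28×20 = 28.4600
Strategy II: R₀ = 0.56×23 + 0.37×11 + 0.31×23 = 24.0800
Strategy III: R₀ = 0.77×0 + 0.51×27 + 0.39×15 = 19.6200
Highest R₀: strategy I with 28.4600.

28.46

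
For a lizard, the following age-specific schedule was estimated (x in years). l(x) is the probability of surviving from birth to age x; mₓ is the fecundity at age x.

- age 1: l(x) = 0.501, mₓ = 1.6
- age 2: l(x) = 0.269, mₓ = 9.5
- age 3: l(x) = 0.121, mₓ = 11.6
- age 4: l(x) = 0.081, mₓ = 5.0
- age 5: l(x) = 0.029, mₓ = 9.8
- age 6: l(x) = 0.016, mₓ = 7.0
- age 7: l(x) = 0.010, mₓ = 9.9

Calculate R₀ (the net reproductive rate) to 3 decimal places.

R₀ = Σ l(x) mₓ:
  age 1: 0.501 × 1.6 = 0.8016
  age 2: 0.269 × 9.5 = 2.5555
  age 3: 0.121 × 11.6 = 1.4036
  age 4: 0.081 × 5.0 = 0.4050
  age 5: 0.029 × 9.8 = 0.2842
  age 6: 0.016 × 7.0 = 0.1120
  age 7: 0.010 × 9.9 = 0.0990
R₀ = 0.8016 + 2.5555 + 1.4036 + 0.4050 + 0.2842 + 0.1120 + 0.0990 = 5.6609

5.661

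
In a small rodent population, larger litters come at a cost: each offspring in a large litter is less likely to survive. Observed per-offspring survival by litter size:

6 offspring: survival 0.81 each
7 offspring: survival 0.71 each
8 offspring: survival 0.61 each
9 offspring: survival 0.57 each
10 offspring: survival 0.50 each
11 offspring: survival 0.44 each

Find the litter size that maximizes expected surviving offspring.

Expected surviving offspring = c × s(c):
  c=6: 6 × 0.81 = 4.860
  c=7: 7 × 0.71 = 4.970
  c=8: 8 × 0.61 = 4.880
  c=9: 9 × 0.57 = 5.130
  c=10: 10 × 0.50 = 5.000
  c=11: 11 × 0.44 = 4.840
Maximum at c = 9 (5.130 surviving offspring).

9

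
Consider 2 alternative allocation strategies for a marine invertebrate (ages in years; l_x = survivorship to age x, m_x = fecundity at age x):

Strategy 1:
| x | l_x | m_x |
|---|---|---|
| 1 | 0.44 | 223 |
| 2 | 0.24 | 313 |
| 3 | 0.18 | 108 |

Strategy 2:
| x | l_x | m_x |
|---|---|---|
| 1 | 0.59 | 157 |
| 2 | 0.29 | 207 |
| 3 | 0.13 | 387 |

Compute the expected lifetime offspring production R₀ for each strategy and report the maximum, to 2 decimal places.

Strategy 1: R₀ = 0.44×223 + 0.24×313 + 0.18×108 = 192.6800
Strategy 2: R₀ = 0.59×157 + 0.29×207 + 0.13×387 = 202.9700
Highest R₀: strategy 2 with 202.9700.

202.97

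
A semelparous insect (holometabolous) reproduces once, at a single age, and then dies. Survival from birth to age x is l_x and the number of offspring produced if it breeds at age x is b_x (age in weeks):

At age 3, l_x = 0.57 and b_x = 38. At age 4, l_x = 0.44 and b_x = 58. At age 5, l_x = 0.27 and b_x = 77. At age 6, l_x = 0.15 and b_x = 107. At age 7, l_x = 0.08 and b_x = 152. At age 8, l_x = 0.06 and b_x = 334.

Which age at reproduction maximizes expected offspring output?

Expected offspring if breeding at age x = l_x × b_x:
  age 3: 0.57 × 38 = 21.660
  age 4: 0.44 × 58 = 25.520
  age 5: 0.27 × 77 = 20.790
  age 6: 0.15 × 107 = 16.050
  age 7: 0.08 × 152 = 12.160
  age 8: 0.06 × 334 = 20.040
Maximum at age 4 (25.520).

4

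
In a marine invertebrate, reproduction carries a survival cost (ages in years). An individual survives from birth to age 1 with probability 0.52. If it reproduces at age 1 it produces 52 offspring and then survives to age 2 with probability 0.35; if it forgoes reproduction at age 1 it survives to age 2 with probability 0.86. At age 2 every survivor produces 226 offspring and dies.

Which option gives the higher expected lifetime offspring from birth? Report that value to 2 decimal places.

breed at age 1: R₀ = 0.52 × (52 + 0.35 × 226) = 0.52 × 131.1000 = 68.1720
delay to age 2: R₀ = 0.52 × (0.86 × 226) = 0.52 × 194.3600 = 101.0672
Higher: delay to age 2 (101.0672).

101.07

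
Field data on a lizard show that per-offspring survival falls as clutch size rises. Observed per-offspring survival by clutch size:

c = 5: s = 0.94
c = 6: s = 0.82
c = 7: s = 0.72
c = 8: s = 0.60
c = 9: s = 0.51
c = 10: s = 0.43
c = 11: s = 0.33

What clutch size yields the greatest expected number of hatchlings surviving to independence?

Expected hatchlings surviving to independence = c × s(c):
  c=5: 5 × 0.94 = 4.700
  c=6: 6 × 0.82 = 4.920
  c=7: 7 × 0.72 = 5.040
  c=8: 8 × 0.60 = 4.800
  c=9: 9 × 0.51 = 4.590
  c=10: 10 × 0.43 = 4.300
  c=11: 11 × 0.33 = 3.630
Maximum at c = 7 (5.040 hatchlings surviving to independence).

7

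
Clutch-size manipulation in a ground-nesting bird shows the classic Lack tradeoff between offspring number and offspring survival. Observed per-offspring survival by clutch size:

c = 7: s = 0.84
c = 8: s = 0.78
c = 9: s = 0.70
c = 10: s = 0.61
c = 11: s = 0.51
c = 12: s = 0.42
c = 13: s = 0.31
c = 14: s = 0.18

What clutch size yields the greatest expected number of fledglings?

9

Expected fledglings = c × s(c):
  c=7: 7 × 0.84 = 5.880
  c=8: 8 × 0.78 = 6.240
  c=9: 9 × 0.70 = 6.300
  c=10: 10 × 0.61 = 6.100
  c=11: 11 × 0.51 = 5.610
  c=12: 12 × 0.42 = 5.040
  c=13: 13 × 0.31 = 4.030
  c=14: 14 × 0.18 = 2.520
Maximum at c = 9 (6.300 fledglings).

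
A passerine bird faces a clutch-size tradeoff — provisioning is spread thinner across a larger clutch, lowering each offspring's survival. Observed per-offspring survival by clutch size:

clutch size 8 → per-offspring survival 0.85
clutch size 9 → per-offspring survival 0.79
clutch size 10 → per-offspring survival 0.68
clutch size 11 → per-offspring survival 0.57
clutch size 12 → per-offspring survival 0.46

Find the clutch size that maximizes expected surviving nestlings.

9

Expected surviving nestlings = c × s(c):
  c=8: 8 × 0.85 = 6.800
  c=9: 9 × 0.79 = 7.110
  c=10: 10 × 0.68 = 6.800
  c=11: 11 × 0.57 = 6.270
  c=12: 12 × 0.46 = 5.520
Maximum at c = 9 (7.110 surviving nestlings).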